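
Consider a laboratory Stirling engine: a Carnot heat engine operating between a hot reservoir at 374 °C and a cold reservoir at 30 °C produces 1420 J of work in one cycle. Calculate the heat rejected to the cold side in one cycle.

T_H = 374 °C → 374 + 273.15 = 647.15 K.
T_C = 30 °C → 30 + 273.15 = 303.15 K.
The Carnot efficiency is η = 1 − T_C/T_H = 1 − 303.15/647.15 = 0.5316.
Since Q_C/Q_H = T_C/T_H and Q_H = W/η, Q_C = W·T_C/(T_H − T_C) = 1420 × 303.15/344.00 = 1250 J.

Q_C ≈ 1250 J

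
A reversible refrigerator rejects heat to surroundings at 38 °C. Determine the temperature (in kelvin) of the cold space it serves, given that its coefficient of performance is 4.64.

T_H = 38 °C → 38 + 273.15 = 311.15 K.
COP_R = T_C/(T_H − T_C) ⇒ T_C = T_H·COP_R/(1 + COP_R) = 311.15 × 4.64/(1 + 4.64) = 256 K.

T_C ≈ 256 K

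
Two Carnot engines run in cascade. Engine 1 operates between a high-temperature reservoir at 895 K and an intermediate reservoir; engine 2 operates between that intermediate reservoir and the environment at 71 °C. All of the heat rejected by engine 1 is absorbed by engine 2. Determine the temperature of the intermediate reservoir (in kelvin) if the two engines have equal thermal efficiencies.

T_m ≈ 555 K

T_C = 71 °C → 71 + 273.15 = 344.15 K.
Equal efficiencies require 1 − T_m/T_H = 1 − T_C/T_m, i.e. T_m/T_H = T_C/T_m, so T_m = √(T_H·T_C) = √(895.00 × 344.15) = 555 K.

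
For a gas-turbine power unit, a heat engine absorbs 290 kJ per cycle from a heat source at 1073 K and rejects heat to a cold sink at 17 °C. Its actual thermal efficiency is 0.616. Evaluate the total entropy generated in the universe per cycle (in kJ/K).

ΔS_univ ≈ 0.114 kJ/K

T_C = 17 °C → 17 + 273.15 = 290.15 K.
W = η·Q_H = 0.616 × 290 = 178.6 kJ, so Q_C = Q_H − W = 111.4 kJ.
Reservoir entropy changes: ΔS_H = −Q_H/T_H = −290/1073.00 = -0.2703 kJ/K and ΔS_C = +Q_C/T_C = 111.4/290.15 = 0.3838 kJ/K.
ΔS_univ = −Q_H/T_H + Q_C/T_C = 0.114 kJ/K (> 0, since η = 0.616 < η_Carnot = 0.730).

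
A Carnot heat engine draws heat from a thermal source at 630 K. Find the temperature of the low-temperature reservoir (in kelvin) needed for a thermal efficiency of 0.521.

T_C ≈ 302 K

From η = 1 − T_C/T_H, T_C = T_H·(1 − η) = 630.00 × (1 − 0.521) = 302 K.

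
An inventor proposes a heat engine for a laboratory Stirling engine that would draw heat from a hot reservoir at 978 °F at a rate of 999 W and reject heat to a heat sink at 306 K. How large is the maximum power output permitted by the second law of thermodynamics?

Ẇ_max ≈ 616.3 W

T_H = 978 °F → (978 − 32) × 5/9 = 525.56 °C = 798.71 K.
The second-law ceiling is the Carnot efficiency, η_max = 1 − T_C/T_H = 1 − 306.00/798.71 = 0.6169.
W_max = η_max · Q_H = 0.6169 × 999 = 616.3 W.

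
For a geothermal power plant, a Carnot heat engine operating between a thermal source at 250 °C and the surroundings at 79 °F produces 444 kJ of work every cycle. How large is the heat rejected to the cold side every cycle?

T_H = 250 °C → 250 + 273.15 = 523.15 K.
T_C = 79 °F → (79 − 32) × 5/9 = 26.11 °C = 299.26 K.
Carnot efficiency: η = 1 − T_C/T_H = 1 − 299.26/523.15 = 0.4280.
Since Q_C/Q_H = T_C/T_H and Q_H = W/η, Q_C = W·T_C/(T_H − T_C) = 444 × 299.26/223.89 = 593.5 kJ.

Q_C ≈ 593.5 kJ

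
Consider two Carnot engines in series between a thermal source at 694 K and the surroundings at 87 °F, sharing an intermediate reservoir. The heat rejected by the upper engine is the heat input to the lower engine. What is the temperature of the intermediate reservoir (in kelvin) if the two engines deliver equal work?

T_m ≈ 498.9 K

T_C = 87 °F → (87 − 32) × 5/9 = 30.56 °C = 303.71 K.
For reversible stages Q_m = Q_H·(T_m/T_H). Setting W₁ = Q_H(1 − T_m/T_H) equal to W₂ = Q_m(1 − T_C/T_m) = Q_H·(T_m − T_C)/T_H gives T_H − T_m = T_m − T_C, so T_m = (T_H + T_C)/2 = (694.00 + 303.71)/2 = 498.9 K.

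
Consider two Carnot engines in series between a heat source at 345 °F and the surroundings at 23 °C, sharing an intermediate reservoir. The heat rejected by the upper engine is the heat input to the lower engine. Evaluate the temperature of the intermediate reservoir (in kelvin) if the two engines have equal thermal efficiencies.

T_m ≈ 364 K

T_H = 345 °F → (345 − 32) × 5/9 = 173.89 °C = 447.04 K.
T_C = 23 °C → 23 + 273.15 = 296.15 K.
Equal efficiencies require 1 − T_m/T_H = 1 − T_C/T_m, i.e. T_m/T_H = T_C/T_m, so T_m = √(T_H·T_C) = √(447.04 × 296.15) = 364 K.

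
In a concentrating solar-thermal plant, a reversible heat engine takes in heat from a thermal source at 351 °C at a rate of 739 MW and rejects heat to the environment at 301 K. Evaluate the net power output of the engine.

T_H = 351 °C → 351 + 273.15 = 624.15 K.
η_rev = 1 − T_C/T_H = 1 − 301.00/624.15 = 0.5177.
W = η·Q_H = 0.5177 × 739 = 383 MW.

Ẇ ≈ 383 MW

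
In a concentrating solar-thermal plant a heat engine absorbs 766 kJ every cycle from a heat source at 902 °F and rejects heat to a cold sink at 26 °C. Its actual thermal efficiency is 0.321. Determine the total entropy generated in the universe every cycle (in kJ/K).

T_H = 902 °F → (902 − 32) × 5/9 = 483.33 °C = 756.48 K.
T_C = 26 °C → 26 + 273.15 = 299.15 K.
W = η·Q_H = 0.321 × 766 = 245.9 kJ, so Q_C = Q_H − W = 520.1 kJ.
Reservoir entropy changes: ΔS_H = −Q_H/T_H = −766/756.48 = -1.013 kJ/K and ΔS_C = +Q_C/T_C = 520.1/299.15 = 1.739 kJ/K.
ΔS_univ = −Q_H/T_H + Q_C/T_C = 0.7261 kJ/K (> 0, since η = 0.321 < η_Carnot = 0.605).

ΔS_univ ≈ 0.7261 kJ/K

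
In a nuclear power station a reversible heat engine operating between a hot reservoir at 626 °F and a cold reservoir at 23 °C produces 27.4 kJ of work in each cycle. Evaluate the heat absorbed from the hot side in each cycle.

Q_H ≈ 53.83 kJ

T_H = 626 °F → (626 − 32) × 5/9 = 330.00 °C = 603.15 K.
T_C = 23 °C → 23 + 273.15 = 296.15 K.
Carnot efficiency: η = 1 − T_C/T_H = 1 − 296.15/603.15 = 0.5090.
Q_H = W/η = 27.4/0.5090 = 53.83 kJ.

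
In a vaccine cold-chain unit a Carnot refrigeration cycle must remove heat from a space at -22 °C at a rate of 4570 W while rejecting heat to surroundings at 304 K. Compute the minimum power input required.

T_C = -22 °C → -22 + 273.15 = 251.15 K.
COP_R = T_C/(T_H − T_C) = 251.15/52.85 = 4.7521.
W = Q_C/COP_R = 4570/4.7521 = 962 W.

Ẇ_in ≈ 962 W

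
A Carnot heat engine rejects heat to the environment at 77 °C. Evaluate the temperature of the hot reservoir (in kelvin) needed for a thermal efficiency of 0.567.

T_C = 77 °C → 77 + 273.15 = 350.15 K.
From η = 1 − T_C/T_H, solving for T_H gives T_H = T_C/(1 − η) = 350.15/(1 − 0.567) = 809 K.

T_H ≈ 809 K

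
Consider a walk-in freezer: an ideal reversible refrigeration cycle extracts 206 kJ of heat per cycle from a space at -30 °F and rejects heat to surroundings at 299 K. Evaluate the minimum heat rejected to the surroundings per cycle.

T_C = -30 °F → (-30 − 32) × 5/9 = -34.44 °C = 238.71 K.
For a reversible cycle Q_H/Q_C = T_H/T_C, so Q_H = Q_C·T_H/T_C = 206 × 299.00/238.71 = 258 kJ.

Q_H ≈ 258 kJ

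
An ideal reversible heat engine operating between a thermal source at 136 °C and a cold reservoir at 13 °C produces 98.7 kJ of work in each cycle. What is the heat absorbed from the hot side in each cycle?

T_H = 136 °C → 136 + 273.15 = 409.15 K.
T_C = 13 °C → 13 + 273.15 = 286.15 K.
For a reversible engine, η = 1 − T_C/T_H = 1 − 286.15/409.15 = 0.3006.
Q_H = W/η = 98.7/0.3006 = 328.3 kJ.

Q_H ≈ 328.3 kJ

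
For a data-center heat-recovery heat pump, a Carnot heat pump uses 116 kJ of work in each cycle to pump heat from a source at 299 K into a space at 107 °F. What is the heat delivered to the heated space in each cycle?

T_H = 107 °F → (107 − 32) × 5/9 = 41.67 °C = 314.82 K.
Reversible heating COP: COP_HP = T_H/(T_H − T_C) = 314.82/15.82 = 19.9041.
Q_H = COP_HP · W = 19.9041 × 116 = 2310 kJ.

Q_H ≈ 2310 kJ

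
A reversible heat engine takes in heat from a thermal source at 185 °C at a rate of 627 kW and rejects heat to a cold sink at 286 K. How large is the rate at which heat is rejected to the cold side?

T_H = 185 °C → 185 + 273.15 = 458.15 K.
Carnot efficiency: η = 1 − T_C/T_H = 1 − 286.00/458.15 = 0.3758.
For a reversible cycle Q_C/Q_H = T_C/T_H, so Q_C = 627 × 286.00/458.15 = 391 kW.

Q̇_C ≈ 391 kW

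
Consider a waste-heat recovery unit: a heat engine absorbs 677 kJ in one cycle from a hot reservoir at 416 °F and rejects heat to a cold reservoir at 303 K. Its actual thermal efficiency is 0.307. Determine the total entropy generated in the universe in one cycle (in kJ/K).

ΔS_univ ≈ 0.157 kJ/K

T_H = 416 °F → (416 − 32) × 5/9 = 213.33 °C = 486.48 K.
W = η·Q_H = 0.307 × 677 = 207.8 kJ, so Q_C = Q_H − W = 469.2 kJ.
Entropy balance on the reservoirs: −Q_H/T_H = -1.392 kJ/K, +Q_C/T_C = 1.548 kJ/K.
ΔS_univ = −Q_H/T_H + Q_C/T_C = 0.157 kJ/K (> 0, since η = 0.307 < η_Carnot = 0.377).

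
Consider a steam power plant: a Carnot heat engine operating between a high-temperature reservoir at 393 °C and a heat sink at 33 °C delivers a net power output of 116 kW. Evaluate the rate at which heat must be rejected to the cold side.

Q̇_C ≈ 98.6 kW

T_H = 393 °C → 393 + 273.15 = 666.15 K.
T_C = 33 °C → 33 + 273.15 = 306.15 K.
The Carnot efficiency is η = 1 − T_C/T_H = 1 − 306.15/666.15 = 0.5404.
Since Q_C/Q_H = T_C/T_H and Q_H = W/η, Q_C = W·T_C/(T_H − T_C) = 116 × 306.15/360.00 = 98.6 kW.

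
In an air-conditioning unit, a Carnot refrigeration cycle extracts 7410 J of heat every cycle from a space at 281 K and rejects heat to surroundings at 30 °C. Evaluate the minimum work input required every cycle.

W_in ≈ 584 J

T_H = 30 °C → 30 + 273.15 = 303.15 K.
Carnot COP: COP_R = T_C/(T_H − T_C) = 281.00/22.15 = 12.6862.
W = Q_C/COP_R = 7410/12.6862 = 584 J.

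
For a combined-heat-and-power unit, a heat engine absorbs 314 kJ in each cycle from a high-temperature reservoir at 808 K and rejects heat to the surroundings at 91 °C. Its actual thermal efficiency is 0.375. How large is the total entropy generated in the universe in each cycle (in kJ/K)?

ΔS_univ ≈ 0.1503 kJ/K

T_C = 91 °C → 91 + 273.15 = 364.15 K.
W = η·Q_H = 0.375 × 314 = 117.8 kJ, so Q_C = Q_H − W = 196.2 kJ.
The hot reservoir loses entropy Q_H/T_H = 314/808.00 = 0.3886 kJ/K; the cold reservoir gains Q_C/T_C = 196.2/364.15 = 0.5389 kJ/K.
ΔS_univ = −Q_H/T_H + Q_C/T_C = 0.1503 kJ/K (> 0, since η = 0.375 < η_Carnot = 0.549).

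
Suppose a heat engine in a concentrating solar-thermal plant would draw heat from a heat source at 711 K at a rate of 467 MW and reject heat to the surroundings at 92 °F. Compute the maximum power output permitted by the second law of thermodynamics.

Ẇ_max ≈ 266 MW

T_C = 92 °F → (92 − 32) × 5/9 = 33.33 °C = 306.48 K.
The upper bound on efficiency is η_max = 1 − T_C/T_H = 1 − 306.48/711.00 = 0.5689.
W_max = η_max · Q_H = 0.5689 × 467 = 266 MW.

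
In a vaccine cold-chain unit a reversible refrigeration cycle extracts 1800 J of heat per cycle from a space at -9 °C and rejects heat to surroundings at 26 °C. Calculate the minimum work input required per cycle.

T_H = 26 °C → 26 + 273.15 = 299.15 K.
T_C = -9 °C → -9 + 273.15 = 264.15 K.
For a reversible refrigerator, COP_R = T_C/(T_H − T_C) = 264.15/35.00 = 7.5471.
W = Q_C/COP_R = 1800/7.5471 = 238.5 J.

W_in ≈ 238.5 J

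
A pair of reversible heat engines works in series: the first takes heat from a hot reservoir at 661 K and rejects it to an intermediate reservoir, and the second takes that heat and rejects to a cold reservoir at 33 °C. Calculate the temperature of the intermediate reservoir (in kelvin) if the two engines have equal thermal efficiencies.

T_C = 33 °C → 33 + 273.15 = 306.15 K.
Equal efficiencies require 1 − T_m/T_H = 1 − T_C/T_m, i.e. T_m/T_H = T_C/T_m, so T_m = √(T_H·T_C) = √(661.00 × 306.15) = 449.9 K.

T_m ≈ 449.9 K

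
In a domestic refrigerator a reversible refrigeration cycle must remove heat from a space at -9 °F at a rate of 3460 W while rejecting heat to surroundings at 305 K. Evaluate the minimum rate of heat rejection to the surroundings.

Q̇_H ≈ 4215 W

T_C = -9 °F → (-9 − 32) × 5/9 = -22.78 °C = 250.37 K.
For a reversible cycle Q_H/Q_C = T_H/T_C, so Q_H = Q_C·T_H/T_C = 3460 × 305.00/250.37 = 4215 W.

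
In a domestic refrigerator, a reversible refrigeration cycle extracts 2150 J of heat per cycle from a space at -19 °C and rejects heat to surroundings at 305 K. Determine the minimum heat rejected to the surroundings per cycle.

T_C = -19 °C → -19 + 273.15 = 254.15 K.
For a reversible cycle Q_H/Q_C = T_H/T_C, so Q_H = Q_C·T_H/T_C = 2150 × 305.00/254.15 = 2580 J.

Q_H ≈ 2580 J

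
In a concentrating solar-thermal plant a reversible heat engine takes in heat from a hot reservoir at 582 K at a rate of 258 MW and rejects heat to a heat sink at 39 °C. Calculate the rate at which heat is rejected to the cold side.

T_C = 39 °C → 39 + 273.15 = 312.15 K.
For a reversible engine, η = 1 − T_C/T_H = 1 − 312.15/582.00 = 0.4637.
For a reversible cycle Q_C/Q_H = T_C/T_H, so Q_C = 258 × 312.15/582.00 = 138 MW.

Q̇_C ≈ 138 MW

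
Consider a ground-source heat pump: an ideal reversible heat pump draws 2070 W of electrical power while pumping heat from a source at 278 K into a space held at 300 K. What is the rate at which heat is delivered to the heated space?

Q̇_H ≈ 28230 W

The Carnot heat-pump COP is COP_HP = T_H/(T_H − T_C) = 300.00/22.00 = 13.6364.
Q_H = COP_HP · W = 13.6364 × 2070 = 28230 W.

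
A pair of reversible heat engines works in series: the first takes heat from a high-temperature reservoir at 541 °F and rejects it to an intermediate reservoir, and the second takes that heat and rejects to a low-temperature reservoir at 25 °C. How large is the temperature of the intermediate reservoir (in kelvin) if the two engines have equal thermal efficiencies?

T_m ≈ 407 K

T_H = 541 °F → (541 − 32) × 5/9 = 282.78 °C = 555.93 K.
T_C = 25 °C → 25 + 273.15 = 298.15 K.
Equal efficiencies require 1 − T_m/T_H = 1 − T_C/T_m, i.e. T_m/T_H = T_C/T_m, so T_m = √(T_H·T_C) = √(555.93 × 298.15) = 407 K.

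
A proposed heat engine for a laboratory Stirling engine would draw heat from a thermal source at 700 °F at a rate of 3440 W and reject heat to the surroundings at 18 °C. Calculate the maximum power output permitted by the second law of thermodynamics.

T_H = 700 °F → (700 − 32) × 5/9 = 371.11 °C = 644.26 K.
T_C = 18 °C → 18 + 273.15 = 291.15 K.
By the Carnot theorem, η_max = 1 − T_C/T_H = 1 − 291.15/644.26 = 0.5481.
W_max = η_max · Q_H = 0.5481 × 3440 = 1890 W.

Ẇ_max ≈ 1890 W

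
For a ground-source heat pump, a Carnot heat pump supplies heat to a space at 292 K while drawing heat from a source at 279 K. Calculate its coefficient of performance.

For a reversible heat pump, COP_HP = T_H/(T_H − T_C) = 292.00/(292.00 − 279.00) = 22.5.

COP_HP ≈ 22.5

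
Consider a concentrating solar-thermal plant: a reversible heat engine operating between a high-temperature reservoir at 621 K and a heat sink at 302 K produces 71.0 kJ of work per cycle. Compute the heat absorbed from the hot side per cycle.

Since the cycle is reversible, η = 1 − T_C/T_H = 1 − 302.00/621.00 = 0.5137.
Q_H = W/η = 71.0/0.5137 = 138 kJ.

Q_H ≈ 138 kJ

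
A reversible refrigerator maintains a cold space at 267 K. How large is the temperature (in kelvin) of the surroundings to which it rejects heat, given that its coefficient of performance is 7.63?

COP_R = T_C/(T_H − T_C) ⇒ T_H = T_C·(1 + 1/COP_R) = 267.00 × (1 + 1/7.63) = 302 K.

T_H ≈ 302 K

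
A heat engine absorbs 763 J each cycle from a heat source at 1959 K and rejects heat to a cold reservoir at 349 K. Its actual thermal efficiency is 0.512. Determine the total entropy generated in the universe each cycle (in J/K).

W = η·Q_H = 0.512 × 763 = 390.7 J, so Q_C = Q_H − W = 372.3 J.
The hot reservoir loses entropy Q_H/T_H = 763/1959.00 = 0.3895 J/K; the cold reservoir gains Q_C/T_C = 372.3/349.00 = 1.067 J/K.
ΔS_univ = −Q_H/T_H + Q_C/T_C = 0.677 J/K (> 0, since η = 0.512 < η_Carnot = 0.822).

ΔS_univ ≈ 0.677 J/K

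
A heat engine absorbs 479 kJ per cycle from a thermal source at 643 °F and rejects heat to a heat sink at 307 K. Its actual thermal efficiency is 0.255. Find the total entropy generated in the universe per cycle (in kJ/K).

ΔS_univ ≈ 0.380 kJ/K

T_H = 643 °F → (643 − 32) × 5/9 = 339.44 °C = 612.59 K.
W = η·Q_H = 0.255 × 479 = 122.1 kJ, so Q_C = Q_H − W = 356.9 kJ.
Entropy balance on the reservoirs: −Q_H/T_H = -0.7819 kJ/K, +Q_C/T_C = 1.162 kJ/K.
ΔS_univ = −Q_H/T_H + Q_C/T_C = 0.380 kJ/K (> 0, since η = 0.255 < η_Carnot = 0.499).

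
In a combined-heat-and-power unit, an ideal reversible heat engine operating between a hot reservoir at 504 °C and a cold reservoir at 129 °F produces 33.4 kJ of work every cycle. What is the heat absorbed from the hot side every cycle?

T_H = 504 °C → 504 + 273.15 = 777.15 K.
T_C = 129 °F → (129 − 32) × 5/9 = 53.89 °C = 327.04 K.
Since the cycle is reversible, η = 1 − T_C/T_H = 1 − 327.04/777.15 = 0.5792.
Q_H = W/η = 33.4/0.5792 = 57.7 kJ.

Q_H ≈ 57.7 kJ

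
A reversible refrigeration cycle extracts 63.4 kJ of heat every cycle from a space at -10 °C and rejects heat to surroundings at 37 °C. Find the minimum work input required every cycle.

W_in ≈ 11.3 kJ

T_H = 37 °C → 37 + 273.15 = 310.15 K.
T_C = -10 °C → -10 + 273.15 = 263.15 K.
COP_R = T_C/(T_H − T_C) = 263.15/47.00 = 5.5989.
W = Q_C/COP_R = 63.4/5.5989 = 11.3 kJ.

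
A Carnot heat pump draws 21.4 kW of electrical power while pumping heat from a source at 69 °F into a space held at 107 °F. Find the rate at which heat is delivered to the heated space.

T_H = 107 °F → (107 − 32) × 5/9 = 41.67 °C = 314.82 K.
T_C = 69 °F → (69 − 32) × 5/9 = 20.56 °C = 293.71 K.
Reversible heating COP: COP_HP = T_H/(T_H − T_C) = 314.82/21.11 = 14.9124.
Q_H = COP_HP · W = 14.9124 × 21.4 = 319 kW.

Q̇_H ≈ 319 kW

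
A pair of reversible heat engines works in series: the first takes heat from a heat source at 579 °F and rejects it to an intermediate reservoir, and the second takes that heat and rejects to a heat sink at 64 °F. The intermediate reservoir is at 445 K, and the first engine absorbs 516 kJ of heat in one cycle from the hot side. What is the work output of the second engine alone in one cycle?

T_H = 579 °F → (579 − 32) × 5/9 = 303.89 °C = 577.04 K.
T_C = 64 °F → (64 − 32) × 5/9 = 17.78 °C = 290.93 K.
Heat entering the second stage: Q_m = Q_H·(T_m/T_H) = 516 × 445.00/577.04 = 398 kJ.
Second-stage efficiency η₂ = 1 − T_C/T_m = 1 − 290.93/445.00 = 0.3462, so W₂ = η₂·Q_m = 138 kJ.

W₂ ≈ 138 kJ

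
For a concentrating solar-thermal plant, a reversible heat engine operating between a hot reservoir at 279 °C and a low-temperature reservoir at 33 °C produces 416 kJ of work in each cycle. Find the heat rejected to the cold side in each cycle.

T_H = 279 °C → 279 + 273.15 = 552.15 K.
T_C = 33 °C → 33 + 273.15 = 306.15 K.
For a reversible engine, η = 1 − T_C/T_H = 1 − 306.15/552.15 = 0.4455.
Since Q_C/Q_H = T_C/T_H and Q_H = W/η, Q_C = W·T_C/(T_H − T_C) = 416 × 306.15/246.00 = 518 kJ.

Q_C ≈ 518 kJ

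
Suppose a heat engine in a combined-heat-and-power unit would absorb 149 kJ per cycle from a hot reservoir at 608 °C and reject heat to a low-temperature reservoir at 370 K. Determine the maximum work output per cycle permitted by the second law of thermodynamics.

T_H = 608 °C → 608 + 273.15 = 881.15 K.
The second-law ceiling is the Carnot efficiency, η_max = 1 − T_C/T_H = 1 − 370.00/881.15 = 0.5801.
W_max = η_max · Q_H = 0.5801 × 149 = 86.43 kJ.

W_max ≈ 86.43 kJ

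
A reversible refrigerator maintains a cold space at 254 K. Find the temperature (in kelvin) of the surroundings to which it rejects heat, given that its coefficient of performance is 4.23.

COP_R = T_C/(T_H − T_C) ⇒ T_H = T_C·(1 + 1/COP_R) = 254.00 × (1 + 1/4.23) = 314.0 K.

T_H ≈ 314.0 K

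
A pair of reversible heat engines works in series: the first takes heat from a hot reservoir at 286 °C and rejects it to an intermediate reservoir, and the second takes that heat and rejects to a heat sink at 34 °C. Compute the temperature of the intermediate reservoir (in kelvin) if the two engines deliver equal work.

T_m ≈ 433 K

T_H = 286 °C → 286 + 273.15 = 559.15 K.
T_C = 34 °C → 34 + 273.15 = 307.15 K.
For reversible stages Q_m = Q_H·(T_m/T_H). Setting W₁ = Q_H(1 − T_m/T_H) equal to W₂ = Q_m(1 − T_C/T_m) = Q_H·(T_m − T_C)/T_H gives T_H − T_m = T_m − T_C, so T_m = (T_H + T_C)/2 = (559.15 + 307.15)/2 = 433 K.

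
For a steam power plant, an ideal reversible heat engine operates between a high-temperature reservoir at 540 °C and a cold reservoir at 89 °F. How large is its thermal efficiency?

T_H = 540 °C → 540 + 273.15 = 813.15 K.
T_C = 89 °F → (89 − 32) × 5/9 = 31.67 °C = 304.82 K.
Carnot efficiency: η = 1 − T_C/T_H = 1 − 304.82/813.15 = 0.6251.

η ≈ 0.6251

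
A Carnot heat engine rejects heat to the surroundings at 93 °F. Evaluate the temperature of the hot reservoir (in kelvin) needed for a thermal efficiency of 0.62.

T_H ≈ 808 K

T_C = 93 °F → (93 − 32) × 5/9 = 33.89 °C = 307.04 K.
From η = 1 − T_C/T_H, solving for T_H gives T_H = T_C/(1 − η) = 307.04/(1 − 0.62) = 808 K.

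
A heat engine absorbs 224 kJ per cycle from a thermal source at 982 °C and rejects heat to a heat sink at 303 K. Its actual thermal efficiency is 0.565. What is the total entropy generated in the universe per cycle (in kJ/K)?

T_H = 982 °C → 982 + 273.15 = 1255.15 K.
W = η·Q_H = 0.565 × 224 = 126.6 kJ, so Q_C = Q_H − W = 97.44 kJ.
The hot reservoir loses entropy Q_H/T_H = 224/1255.15 = 0.1785 kJ/K; the cold reservoir gains Q_C/T_C = 97.44/303.00 = 0.3216 kJ/K.
ΔS_univ = −Q_H/T_H + Q_C/T_C = 0.143 kJ/K (> 0, since η = 0.565 < η_Carnot = 0.759).

ΔS_univ ≈ 0.143 kJ/K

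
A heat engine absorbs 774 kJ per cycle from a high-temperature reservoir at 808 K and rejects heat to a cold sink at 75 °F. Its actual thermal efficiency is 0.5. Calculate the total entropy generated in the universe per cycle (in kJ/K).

ΔS_univ ≈ 0.345 kJ/K

T_C = 75 °F → (75 − 32) × 5/9 = 23.89 °C = 297.04 K.
W = η·Q_H = 0.5 × 774 = 387.0 kJ, so Q_C = Q_H − W = 387.0 kJ.
Entropy balance on the reservoirs: −Q_H/T_H = -0.9579 kJ/K, +Q_C/T_C = 1.303 kJ/K.
ΔS_univ = −Q_H/T_H + Q_C/T_C = 0.345 kJ/K (> 0, since η = 0.5 < η_Carnot = 0.632).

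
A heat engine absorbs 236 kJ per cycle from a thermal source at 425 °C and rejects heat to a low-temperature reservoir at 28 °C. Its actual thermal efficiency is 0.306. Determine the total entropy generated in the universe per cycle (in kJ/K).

ΔS_univ ≈ 0.206 kJ/K

T_H = 425 °C → 425 + 273.15 = 698.15 K.
T_C = 28 °C → 28 + 273.15 = 301.15 K.
W = η·Q_H = 0.306 × 236 = 72.22 kJ, so Q_C = Q_H − W = 163.8 kJ.
Entropy balance on the reservoirs: −Q_H/T_H = -0.3380 kJ/K, +Q_C/T_C = 0.5439 kJ/K.
ΔS_univ = −Q_H/T_H + Q_C/T_C = 0.206 kJ/K (> 0, since η = 0.306 < η_Carnot = 0.569).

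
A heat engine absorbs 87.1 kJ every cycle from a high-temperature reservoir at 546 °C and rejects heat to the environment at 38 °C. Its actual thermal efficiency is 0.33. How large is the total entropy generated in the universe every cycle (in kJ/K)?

ΔS_univ ≈ 0.0812 kJ/K

T_H = 546 °C → 546 + 273.15 = 819.15 K.
T_C = 38 °C → 38 + 273.15 = 311.15 K.
W = η·Q_H = 0.33 × 87.1 = 28.74 kJ, so Q_C = Q_H − W = 58.36 kJ.
The hot reservoir loses entropy Q_H/T_H = 87.1/819.15 = 0.1063 kJ/K; the cold reservoir gains Q_C/T_C = 58.36/311.15 = 0.1876 kJ/K.
ΔS_univ = −Q_H/T_H + Q_C/T_C = 0.0812 kJ/K (> 0, since η = 0.33 < η_Carnot = 0.620).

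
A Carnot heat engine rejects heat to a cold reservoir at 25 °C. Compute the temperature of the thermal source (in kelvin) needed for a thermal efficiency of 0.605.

T_C = 25 °C → 25 + 273.15 = 298.15 K.
From η = 1 − T_C/T_H, solving for T_H gives T_H = T_C/(1 − η) = 298.15/(1 − 0.605) = 755 K.

T_H ≈ 755 K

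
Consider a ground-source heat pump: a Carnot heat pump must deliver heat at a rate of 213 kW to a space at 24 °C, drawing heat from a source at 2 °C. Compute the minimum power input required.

Ẇ_in ≈ 15.77 kW

T_H = 24 °C → 24 + 273.15 = 297.15 K.
T_C = 2 °C → 2 + 273.15 = 275.15 K.
Reversible heating COP: COP_HP = T_H/(T_H − T_C) = 297.15/22.00 = 13.5068.
W = Q_H/COP_HP = 213/13.5068 = 15.77 kW.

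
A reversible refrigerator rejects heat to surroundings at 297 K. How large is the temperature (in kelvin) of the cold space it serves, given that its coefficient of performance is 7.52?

COP_R = T_C/(T_H − T_C) ⇒ T_C = T_H·COP_R/(1 + COP_R) = 297.00 × 7.52/(1 + 7.52) = 262.1 K.

T_C ≈ 262.1 K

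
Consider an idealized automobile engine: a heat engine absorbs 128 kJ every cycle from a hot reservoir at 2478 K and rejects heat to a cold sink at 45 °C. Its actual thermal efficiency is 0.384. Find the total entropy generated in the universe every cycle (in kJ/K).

T_C = 45 °C → 45 + 273.15 = 318.15 K.
W = η·Q_H = 0.384 × 128 = 49.15 kJ, so Q_C = Q_H − W = 78.85 kJ.
The hot reservoir loses entropy Q_H/T_H = 128/2478.00 = 0.05165 kJ/K; the cold reservoir gains Q_C/T_C = 78.85/318.15 = 0.2478 kJ/K.
ΔS_univ = −Q_H/T_H + Q_C/T_C = 0.196 kJ/K (> 0, since η = 0.384 < η_Carnot = 0.872).

ΔS_univ ≈ 0.196 kJ/K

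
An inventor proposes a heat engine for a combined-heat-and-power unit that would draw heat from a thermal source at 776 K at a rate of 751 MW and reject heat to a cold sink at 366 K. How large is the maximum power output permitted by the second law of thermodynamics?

By the Carnot theorem, η_max = 1 − T_C/T_H = 1 − 366.00/776.00 = 0.5284.
W_max = η_max · Q_H = 0.5284 × 751 = 396.8 MW.

Ẇ_max ≈ 396.8 MW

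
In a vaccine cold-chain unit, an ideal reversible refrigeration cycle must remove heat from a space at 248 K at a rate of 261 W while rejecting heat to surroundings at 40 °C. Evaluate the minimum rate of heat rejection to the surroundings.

Q̇_H ≈ 330 W

T_H = 40 °C → 40 + 273.15 = 313.15 K.
For a reversible cycle Q_H/Q_C = T_H/T_C, so Q_H = Q_C·T_H/T_C = 261 × 313.15/248.00 = 330 W.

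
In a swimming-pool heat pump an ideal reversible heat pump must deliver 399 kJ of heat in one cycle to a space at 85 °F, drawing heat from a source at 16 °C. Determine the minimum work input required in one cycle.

W_in ≈ 17.7 kJ

T_H = 85 °F → (85 − 32) × 5/9 = 29.44 °C = 302.59 K.
T_C = 16 °C → 16 + 273.15 = 289.15 K.
Reversible heating COP: COP_HP = T_H/(T_H − T_C) = 302.59/13.44 = 22.5070.
W = Q_H/COP_HP = 399/22.5070 = 17.7 kJ.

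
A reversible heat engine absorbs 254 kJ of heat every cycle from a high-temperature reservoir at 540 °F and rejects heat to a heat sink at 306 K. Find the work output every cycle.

W ≈ 114.1 kJ

T_H = 540 °F → (540 − 32) × 5/9 = 282.22 °C = 555.37 K.
For a reversible engine, η = 1 − T_C/T_H = 1 − 306.00/555.37 = 0.4490.
W = η·Q_H = 0.4490 × 254 = 114.1 kJ.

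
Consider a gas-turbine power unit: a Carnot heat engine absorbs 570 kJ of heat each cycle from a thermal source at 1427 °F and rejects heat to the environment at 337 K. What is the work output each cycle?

T_H = 1427 °F → (1427 − 32) × 5/9 = 775.00 °C = 1048.15 K.
η_rev = 1 − T_C/T_H = 1 − 337.00/1048.15 = 0.6785.
W = η·Q_H = 0.6785 × 570 = 387 kJ.

W ≈ 387 kJ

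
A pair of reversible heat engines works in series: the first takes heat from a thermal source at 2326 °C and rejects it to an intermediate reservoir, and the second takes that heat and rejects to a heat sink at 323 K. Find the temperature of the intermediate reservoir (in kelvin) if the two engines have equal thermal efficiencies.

T_H = 2326 °C → 2326 + 273.15 = 2599.15 K.
Equal efficiencies require 1 − T_m/T_H = 1 − T_C/T_m, i.e. T_m/T_H = T_C/T_m, so T_m = √(T_H·T_C) = √(2599.15 × 323.00) = 916.3 K.

T_m ≈ 916.3 K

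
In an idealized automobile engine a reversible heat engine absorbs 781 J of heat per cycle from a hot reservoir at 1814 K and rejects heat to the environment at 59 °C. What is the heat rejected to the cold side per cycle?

Q_C ≈ 143.0 J

T_C = 59 °C → 59 + 273.15 = 332.15 K.
The Carnot efficiency is η = 1 − T_C/T_H = 1 − 332.15/1814.00 = 0.8169.
For a reversible cycle Q_C/Q_H = T_C/T_H, so Q_C = 781 × 332.15/1814.00 = 143.0 J.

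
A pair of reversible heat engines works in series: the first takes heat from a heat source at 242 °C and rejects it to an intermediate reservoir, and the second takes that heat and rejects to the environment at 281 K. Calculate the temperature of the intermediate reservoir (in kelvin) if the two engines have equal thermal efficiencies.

T_m ≈ 380.5 K

T_H = 242 °C → 242 + 273.15 = 515.15 K.
Equal efficiencies require 1 − T_m/T_H = 1 − T_C/T_m, i.e. T_m/T_H = T_C/T_m, so T_m = √(T_H·T_C) = √(515.15 × 281.00) = 380.5 K.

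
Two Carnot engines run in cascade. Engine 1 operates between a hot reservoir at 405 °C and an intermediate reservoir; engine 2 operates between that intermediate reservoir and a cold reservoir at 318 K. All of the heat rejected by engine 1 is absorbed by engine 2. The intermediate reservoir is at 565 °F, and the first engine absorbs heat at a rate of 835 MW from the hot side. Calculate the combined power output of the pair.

T_H = 405 °C → 405 + 273.15 = 678.15 K.
Two reversible stages in series are equivalent to a single Carnot engine between T_H and T_C, so η_total = 1 − T_C/T_H = 1 − 318.00/678.15 = 0.5311.
W_total = η_total · Q_H = 0.5311 × 835 = 443 MW.

Ẇ_total ≈ 443 MW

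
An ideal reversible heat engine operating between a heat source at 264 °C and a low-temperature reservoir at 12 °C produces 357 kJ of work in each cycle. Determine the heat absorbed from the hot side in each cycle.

Q_H ≈ 761.0 kJ

T_H = 264 °C → 264 + 273.15 = 537.15 K.
T_C = 12 °C → 12 + 273.15 = 285.15 K.
Carnot efficiency: η = 1 − T_C/T_H = 1 − 285.15/537.15 = 0.4691.
Q_H = W/η = 357/0.4691 = 761.0 kJ.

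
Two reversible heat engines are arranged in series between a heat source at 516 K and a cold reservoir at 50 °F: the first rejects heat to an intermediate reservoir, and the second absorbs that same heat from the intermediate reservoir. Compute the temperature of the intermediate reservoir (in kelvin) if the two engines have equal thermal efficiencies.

T_m ≈ 382.2 K

T_C = 50 °F → (50 − 32) × 5/9 = 10.00 °C = 283.15 K.
Equal efficiencies require 1 − T_m/T_H = 1 − T_C/T_m, i.e. T_m/T_H = T_C/T_m, so T_m = √(T_H·T_C) = √(516.00 × 283.15) = 382.2 K.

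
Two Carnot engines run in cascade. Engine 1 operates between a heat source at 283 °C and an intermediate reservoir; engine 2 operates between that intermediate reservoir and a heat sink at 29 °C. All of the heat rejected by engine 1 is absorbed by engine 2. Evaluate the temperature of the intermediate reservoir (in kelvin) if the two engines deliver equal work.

T_m ≈ 429 K

T_H = 283 °C → 283 + 273.15 = 556.15 K.
T_C = 29 °C → 29 + 273.15 = 302.15 K.
For reversible stages Q_m = Q_H·(T_m/T_H). Setting W₁ = Q_H(1 − T_m/T_H) equal to W₂ = Q_m(1 − T_C/T_m) = Q_H·(T_m − T_C)/T_H gives T_H − T_m = T_m − T_C, so T_m = (T_H + T_C)/2 = (556.15 + 302.15)/2 = 429 K.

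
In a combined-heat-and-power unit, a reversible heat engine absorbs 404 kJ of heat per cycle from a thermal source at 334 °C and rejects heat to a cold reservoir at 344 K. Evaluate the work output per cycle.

T_H = 334 °C → 334 + 273.15 = 607.15 K.
For a reversible engine, η = 1 − T_C/T_H = 1 − 344.00/607.15 = 0.4334.
W = η·Q_H = 0.4334 × 404 = 175.1 kJ.

W ≈ 175.1 kJ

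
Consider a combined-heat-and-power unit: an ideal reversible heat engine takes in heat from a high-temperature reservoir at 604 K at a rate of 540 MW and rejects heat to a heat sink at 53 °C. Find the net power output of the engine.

T_C = 53 °C → 53 + 273.15 = 326.15 K.
The Carnot efficiency is η = 1 − T_C/T_H = 1 − 326.15/604.00 = 0.4600.
W = η·Q_H = 0.4600 × 540 = 248 MW.

Ẇ ≈ 248 MW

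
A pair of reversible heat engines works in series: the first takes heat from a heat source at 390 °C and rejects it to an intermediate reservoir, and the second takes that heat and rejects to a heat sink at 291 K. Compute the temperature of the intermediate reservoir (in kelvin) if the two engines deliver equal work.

T_m ≈ 477 K

T_H = 390 °C → 390 + 273.15 = 663.15 K.
For reversible stages Q_m = Q_H·(T_m/T_H). Setting W₁ = Q_H(1 − T_m/T_H) equal to W₂ = Q_m(1 − T_C/T_m) = Q_H·(T_m − T_C)/T_H gives T_H − T_m = T_m − T_C, so T_m = (T_H + T_C)/2 = (663.15 + 291.00)/2 = 477 K.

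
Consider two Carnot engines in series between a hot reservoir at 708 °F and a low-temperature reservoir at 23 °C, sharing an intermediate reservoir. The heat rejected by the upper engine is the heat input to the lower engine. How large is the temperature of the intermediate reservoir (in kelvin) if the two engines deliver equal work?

T_m ≈ 472.4 K

T_H = 708 °F → (708 − 32) × 5/9 = 375.56 °C = 648.71 K.
T_C = 23 °C → 23 + 273.15 = 296.15 K.
For reversible stages Q_m = Q_H·(T_m/T_H). Setting W₁ = Q_H(1 − T_m/T_H) equal to W₂ = Q_m(1 − T_C/T_m) = Q_H·(T_m − T_C)/T_H gives T_H − T_m = T_m − T_C, so T_m = (T_H + T_C)/2 = (648.71 + 296.15)/2 = 472.4 K.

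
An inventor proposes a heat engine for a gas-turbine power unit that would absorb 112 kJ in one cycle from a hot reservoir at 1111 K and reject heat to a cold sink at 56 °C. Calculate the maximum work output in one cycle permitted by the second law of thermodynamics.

T_C = 56 °C → 56 + 273.15 = 329.15 K.
The upper bound on efficiency is η_max = 1 − T_C/T_H = 1 − 329.15/1111.00 = 0.7037.
W_max = η_max · Q_H = 0.7037 × 112 = 78.8 kJ.

W_max ≈ 78.8 kJ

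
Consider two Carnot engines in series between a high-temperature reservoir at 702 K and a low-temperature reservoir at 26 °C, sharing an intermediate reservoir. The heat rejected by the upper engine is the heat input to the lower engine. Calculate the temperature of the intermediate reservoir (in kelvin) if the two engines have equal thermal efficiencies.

T_m ≈ 458.3 K

T_C = 26 °C → 26 + 273.15 = 299.15 K.
Equal efficiencies require 1 − T_m/T_H = 1 − T_C/T_m, i.e. T_m/T_H = T_C/T_m, so T_m = √(T_H·T_C) = √(702.00 × 299.15) = 458.3 K.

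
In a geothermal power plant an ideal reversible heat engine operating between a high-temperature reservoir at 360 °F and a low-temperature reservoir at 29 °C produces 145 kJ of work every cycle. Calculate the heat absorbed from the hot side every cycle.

Q_H ≈ 430.9 kJ

T_H = 360 °F → (360 − 32) × 5/9 = 182.22 °C = 455.37 K.
T_C = 29 °C → 29 + 273.15 = 302.15 K.
Since the cycle is reversible, η = 1 − T_C/T_H = 1 − 302.15/455.37 = 0.3365.
Q_H = W/η = 145/0.3365 = 430.9 kJ.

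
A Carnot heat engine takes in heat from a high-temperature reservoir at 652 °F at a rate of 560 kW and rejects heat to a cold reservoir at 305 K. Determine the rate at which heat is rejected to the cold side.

Q̇_C ≈ 277 kW

T_H = 652 °F → (652 − 32) × 5/9 = 344.44 °C = 617.59 K.
The Carnot efficiency is η = 1 − T_C/T_H = 1 − 305.00/617.59 = 0.5061.
For a reversible cycle Q_C/Q_H = T_C/T_H, so Q_C = 560 × 305.00/617.59 = 277 kW.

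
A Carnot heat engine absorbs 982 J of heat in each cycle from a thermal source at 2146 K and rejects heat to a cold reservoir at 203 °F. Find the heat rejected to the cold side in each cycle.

T_C = 203 °F → (203 − 32) × 5/9 = 95.00 °C = 368.15 K.
For a reversible engine, η = 1 − T_C/T_H = 1 − 368.15/2146.00 = 0.8284.
For a reversible cycle Q_C/Q_H = T_C/T_H, so Q_C = 982 × 368.15/2146.00 = 168 J.

Q_C ≈ 168 J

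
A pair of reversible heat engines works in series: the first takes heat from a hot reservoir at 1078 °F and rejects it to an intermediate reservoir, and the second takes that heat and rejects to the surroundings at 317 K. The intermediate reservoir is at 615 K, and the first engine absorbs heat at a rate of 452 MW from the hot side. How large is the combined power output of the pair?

Ẇ_total ≈ 284.3 MW

T_H = 1078 °F → (1078 − 32) × 5/9 = 581.11 °C = 854.26 K.
Two reversible stages in series are equivalent to a single Carnot engine between T_H and T_C, so η_total = 1 − T_C/T_H = 1 − 317.00/854.26 = 0.6289.
W_total = η_total · Q_H = 0.6289 × 452 = 284.3 MW.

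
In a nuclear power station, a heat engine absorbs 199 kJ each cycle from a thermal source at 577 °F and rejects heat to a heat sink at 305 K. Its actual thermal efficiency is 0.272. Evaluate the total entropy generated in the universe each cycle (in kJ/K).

ΔS_univ ≈ 0.129 kJ/K

T_H = 577 °F → (577 − 32) × 5/9 = 302.78 °C = 575.93 K.
W = η·Q_H = 0.272 × 199 = 54.13 kJ, so Q_C = Q_H − W = 144.9 kJ.
The hot reservoir loses entropy Q_H/T_H = 199/575.93 = 0.3455 kJ/K; the cold reservoir gains Q_C/T_C = 144.9/305.00 = 0.4750 kJ/K.
ΔS_univ = −Q_H/T_H + Q_C/T_C = 0.129 kJ/K (> 0, since η = 0.272 < η_Carnot = 0.470).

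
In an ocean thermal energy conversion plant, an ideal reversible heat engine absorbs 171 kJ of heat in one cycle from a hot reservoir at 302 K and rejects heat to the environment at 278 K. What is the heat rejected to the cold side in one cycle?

Q_C ≈ 157.4 kJ

Since the cycle is reversible, η = 1 − T_C/T_H = 1 − 278.00/302.00 = 0.0795.
For a reversible cycle Q_C/Q_H = T_C/T_H, so Q_C = 171 × 278.00/302.00 = 157.4 kJ.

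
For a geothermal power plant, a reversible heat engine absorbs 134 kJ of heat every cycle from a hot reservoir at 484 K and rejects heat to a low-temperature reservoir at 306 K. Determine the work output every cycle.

W ≈ 49.28 kJ

Carnot efficiency: η = 1 − T_C/T_H = 1 − 306.00/484.00 = 0.3678.
W = η·Q_H = 0.3678 × 134 = 49.28 kJ.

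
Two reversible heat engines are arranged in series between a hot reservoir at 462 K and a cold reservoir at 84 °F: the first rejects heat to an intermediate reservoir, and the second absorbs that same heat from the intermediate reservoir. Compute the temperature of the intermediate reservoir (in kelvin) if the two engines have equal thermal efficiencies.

T_m ≈ 373.6 K

T_C = 84 °F → (84 − 32) × 5/9 = 28.89 °C = 302.04 K.
Equal efficiencies require 1 − T_m/T_H = 1 − T_C/T_m, i.e. T_m/T_H = T_C/T_m, so T_m = √(T_H·T_C) = √(462.00 × 302.04) = 373.6 K.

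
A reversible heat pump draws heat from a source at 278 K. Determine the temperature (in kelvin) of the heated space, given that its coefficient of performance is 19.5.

T_H ≈ 293 K

COP_HP = T_H/(T_H − T_C) ⇒ T_H = T_C·COP_HP/(COP_HP − 1) = 278.00 × 19.5/(19.5 − 1) = 293 K.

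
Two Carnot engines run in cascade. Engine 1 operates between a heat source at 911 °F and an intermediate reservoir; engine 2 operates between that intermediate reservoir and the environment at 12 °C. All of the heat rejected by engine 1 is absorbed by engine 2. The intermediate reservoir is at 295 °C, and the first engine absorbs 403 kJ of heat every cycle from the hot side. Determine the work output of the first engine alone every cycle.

W₁ ≈ 102 kJ

T_H = 911 °F → (911 − 32) × 5/9 = 488.33 °C = 761.48 K.
T_C = 12 °C → 12 + 273.15 = 285.15 K.
T_m = 295 °C → 295 + 273.15 = 568.15 K.
First-stage efficiency η₁ = 1 − T_m/T_H = 1 − 568.15/761.48 = 0.2539.
W₁ = η₁·Q_H = 0.2539 × 403 = 102 kJ.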